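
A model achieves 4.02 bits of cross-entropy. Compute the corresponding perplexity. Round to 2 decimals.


Perplexity formula: PP = 2^H
H = 4.02
PP = 2^4.02
Decompose: 2^4.02 = 2^4 * 2^0.02
2^4 = 16, 2^0.02 ~ 1.0139595
PP ~ 16 * 1.0139595 = 16.2233520
Rounded to 2 decimals: 16.22

16.22


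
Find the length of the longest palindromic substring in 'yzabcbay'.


Scanning 'yzabcbay' for palindromic substrings.
Substring at positions 2-6: 'abcba'.
Check: reverse('abcba') = 'abcba' -> palindrome confirmed.
Neighbouring characters ('z' / 'y') break symmetry, so it cannot extend further.
No longer palindromic substring exists; longest length = 5

5


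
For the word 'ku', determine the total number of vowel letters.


Scanning each character of 'ku':
  Position 1: 'k' -> consonant (running count: 0)
  Position 2: 'u' -> vowel (running count: 1)
Total vowels: 1

1


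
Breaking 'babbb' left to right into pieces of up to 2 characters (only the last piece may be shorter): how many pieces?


'babbb' has 5 characters.
Chunking with max size 2:
  Chunk 1: 'ba' (positions 0-1)
  Chunk 2: 'bb' (positions 2-3)
  Chunk 3: 'b' (positions 4-4)
Total chunks: ceil(5 / 2) = 3

3


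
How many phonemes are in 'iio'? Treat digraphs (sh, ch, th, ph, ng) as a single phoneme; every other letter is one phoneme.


Parsing 'iio' greedily, digraphs first:
  'i' -> vowel phoneme (phonemes so far: 1)
  'i' -> vowel phoneme (phonemes so far: 2)
  'o' -> vowel phoneme (phonemes so far: 3)
Total phonemes: 3

3


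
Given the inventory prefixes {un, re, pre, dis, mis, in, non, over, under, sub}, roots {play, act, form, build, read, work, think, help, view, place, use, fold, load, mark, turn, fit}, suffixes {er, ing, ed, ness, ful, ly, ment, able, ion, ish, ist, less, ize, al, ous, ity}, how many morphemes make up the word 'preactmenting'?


Segmenting 'preactmenting' against the inventory:
  'pre' -> prefix (morpheme 1)
  'act' -> root (morpheme 2)
  'ment' -> suffix (morpheme 3)
  'ing' -> suffix (morpheme 4)
Total morphemes: 4

4


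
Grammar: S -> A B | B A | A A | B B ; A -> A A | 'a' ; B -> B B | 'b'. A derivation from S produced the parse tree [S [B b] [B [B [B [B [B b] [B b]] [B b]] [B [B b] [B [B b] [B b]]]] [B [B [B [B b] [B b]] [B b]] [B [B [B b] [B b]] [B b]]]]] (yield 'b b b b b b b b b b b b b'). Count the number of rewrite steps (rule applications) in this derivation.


Every bracketed nonterminal node [X ...] in the tree is produced by exactly one rule application.
Reading the tree off as a leftmost derivation:
  Step 1: S  =>  B B   (applied S -> B B)
  Step 2: B B  =>  b B   (applied B -> b)
  Step 3: b B  =>  b B B   (applied B -> B B)
  Step 4: b B B  =>  b B B B   (applied B -> B B)
  Step 5: b B B B  =>  b B B B B   (applied B -> B B)
  Step 6: b B B B B  =>  b B B B B B   (applied B -> B B)
  Step 7: b B B B B B  =>  b b B B B B   (applied B -> b)
  Step 8: b b B B B B  =>  b b b B B B   (applied B -> b)
  Step 9: b b b B B B  =>  b b b b B B   (applied B -> b)
  Step 10: b b b b B B  =>  b b b b B B B   (applied B -> B B)
  Step 11: b b b b B B B  =>  b b b b b B B   (applied B -> b)
  Step 12: b b b b b B B  =>  b b b b b B B B   (applied B -> B B)
  Step 13: b b b b b B B B  =>  b b b b b b B B   (applied B -> b)
  Step 14: b b b b b b B B  =>  b b b b b b b B   (applied B -> b)
  Step 15: b b b b b b b B  =>  b b b b b b b B B   (applied B -> B B)
  Step 16: b b b b b b b B B  =>  b b b b b b b B B B   (applied B -> B B)
  Step 17: b b b b b b b B B B  =>  b b b b b b b B B B B   (applied B -> B B)
  Step 18: b b b b b b b B B B B  =>  b b b b b b b b B B B   (applied B -> b)
  Step 19: b b b b b b b b B B B  =>  b b b b b b b b b B B   (applied B -> b)
  Step 20: b b b b b b b b b B B  =>  b b b b b b b b b b B   (applied B -> b)
  Step 21: b b b b b b b b b b B  =>  b b b b b b b b b b B B   (applied B -> B B)
  Step 22: b b b b b b b b b b B B  =>  b b b b b b b b b b B B B   (applied B -> B B)
  Step 23: b b b b b b b b b b B B B  =>  b b b b b b b b b b b B B   (applied B -> b)
  Step 24: b b b b b b b b b b b B B  =>  b b b b b b b b b b b b B   (applied B -> b)
  Step 25: b b b b b b b b b b b b B  =>  b b b b b b b b b b b b b   (applied B -> b)
Final yield: b b b b b b b b b b b b b
Total rewrite steps: 25

25


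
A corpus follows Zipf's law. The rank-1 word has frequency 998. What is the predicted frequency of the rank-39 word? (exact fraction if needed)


Zipf's law: freq(rank) = f1 / rank
f1 = 998, rank = 39
freq = 998 / 39
GCD(998, 39) = 1
Simplified: 998/39

998/39


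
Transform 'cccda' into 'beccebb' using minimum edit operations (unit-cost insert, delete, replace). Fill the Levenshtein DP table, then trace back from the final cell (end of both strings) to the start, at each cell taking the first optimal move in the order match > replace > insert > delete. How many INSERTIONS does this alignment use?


Edit distance = 5. Backtracking from cell (5, 7) with preference match > replace > insert > delete,
then listing the resulting alignment 'cccda' -> 'beccebb' left to right:
  Step 1: insert 'b' [insertion #1]
  Step 2: insert 'e' [insertion #2]
  Step 3: keep 'c'
  Step 4: keep 'c'
  Step 5: replace c->e
  Step 6: replace d->b
  Step 7: replace a->b
Total insertions: 2

2


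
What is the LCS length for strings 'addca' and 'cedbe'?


DP table for LCS of 'addca' and 'cedbe':
       c  e  d  b  e
    0  0  0  0  0  0
  a 0  0  0  0  0  0
  d 0  0  0  1  1  1
  d 0  0  0  1  1  1
  c 0  1  1  1  1  1
  a 0  1  1  1  1  1
LCS: 'd'
LCS length = 1

1


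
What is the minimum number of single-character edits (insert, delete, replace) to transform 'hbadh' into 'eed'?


Building DP table for s1='hbadh' (len 5) and s2='eed' (len 3):
       e  e  d
    0  1  2  3
  h 1  1  2  3
  b 2  2  2  3
  a 3  3  3  3
  d 4  4  4  3
  h 5  5  5  4
Edit distance = dp[5][3] = 4

4


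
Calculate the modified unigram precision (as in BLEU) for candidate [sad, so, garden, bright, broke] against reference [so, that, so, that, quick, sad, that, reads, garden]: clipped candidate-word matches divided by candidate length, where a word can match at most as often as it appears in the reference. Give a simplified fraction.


Reference word counts: {'garden': 1, 'quick': 1, 'reads': 1, 'sad': 1, 'so': 2, 'that': 3}
Checking each candidate word (with clipping):
  'sad' -> in reference (ref count 1, used 1/1) -> match (matches: 1)
  'so' -> in reference (ref count 2, used 1/2) -> match (matches: 2)
  'garden' -> in reference (ref count 1, used 1/1) -> match (matches: 3)
  'bright' -> not in reference -> no match (matches: 3)
  'broke' -> not in reference -> no match (matches: 3)
Clipped matches: 3, Candidate length: 5
Precision = 3/5

3/5


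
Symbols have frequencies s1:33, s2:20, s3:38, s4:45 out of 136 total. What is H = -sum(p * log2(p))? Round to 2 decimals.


Computing entropy H = -sum(p_i * log2(p_i)):
  s1: p = 33/136 = 0.2426, -p*log2(p) = 0.4957
  s2: p = 20/136 = 0.1471, -p*log2(p) = 0.4067
  s3: p = 38/136 = 0.2794, -p*log2(p) = 0.5140
  s4: p = 45/136 = 0.3309, -p*log2(p) = 0.5280
H = sum of terms = 1.9444
Rounded to 2 decimals: 1.94

1.94


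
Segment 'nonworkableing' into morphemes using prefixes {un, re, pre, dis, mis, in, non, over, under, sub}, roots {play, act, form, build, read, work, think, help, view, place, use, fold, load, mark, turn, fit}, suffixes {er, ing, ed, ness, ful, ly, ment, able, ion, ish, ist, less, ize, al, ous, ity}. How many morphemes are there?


Segmenting 'nonworkableing' against the inventory:
  'non' -> prefix (morpheme 1)
  'work' -> root (morpheme 2)
  'able' -> suffix (morpheme 3)
  'ing' -> suffix (morpheme 4)
Total morphemes: 4

4


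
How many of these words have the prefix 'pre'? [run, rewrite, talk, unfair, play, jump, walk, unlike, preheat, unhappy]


Checking each word for prefix 'pre':
  'run' -> no (count: 0)
  'rewrite' -> no (count: 0)
  'talk' -> no (count: 0)
  'unfair' -> no (count: 0)
  'play' -> no (count: 0)
  'jump' -> no (count: 0)
  'walk' -> no (count: 0)
  'unlike' -> no (count: 0)
  'preheat' -> YES, starts with 'pre' (count: 1)
  'unhappy' -> no (count: 1)
Total with prefix 'pre': 1

1


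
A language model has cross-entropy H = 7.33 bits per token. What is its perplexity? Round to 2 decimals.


Perplexity formula: PP = 2^H
H = 7.33
PP = 2^7.33
Decompose: 2^7.33 = 2^7 * 2^0.33
2^7 = 128, 2^0.33 ~ 1.2570134
PP ~ 128 * 1.2570134 = 160.8977152
Rounded to 2 decimals: 160.90

160.90


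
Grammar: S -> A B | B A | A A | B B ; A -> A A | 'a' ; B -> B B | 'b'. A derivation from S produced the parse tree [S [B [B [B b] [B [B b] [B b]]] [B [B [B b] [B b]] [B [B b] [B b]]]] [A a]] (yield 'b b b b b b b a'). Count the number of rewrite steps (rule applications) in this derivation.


Every bracketed nonterminal node [X ...] in the tree is produced by exactly one rule application.
Reading the tree off as a leftmost derivation:
  Step 1: S  =>  B A   (applied S -> B A)
  Step 2: B A  =>  B B A   (applied B -> B B)
  Step 3: B B A  =>  B B B A   (applied B -> B B)
  Step 4: B B B A  =>  b B B A   (applied B -> b)
  Step 5: b B B A  =>  b B B B A   (applied B -> B B)
  Step 6: b B B B A  =>  b b B B A   (applied B -> b)
  Step 7: b b B B A  =>  b b b B A   (applied B -> b)
  Step 8: b b b B A  =>  b b b B B A   (applied B -> B B)
  Step 9: b b b B B A  =>  b b b B B B A   (applied B -> B B)
  Step 10: b b b B B B A  =>  b b b b B B A   (applied B -> b)
  Step 11: b b b b B B A  =>  b b b b b B A   (applied B -> b)
  Step 12: b b b b b B A  =>  b b b b b B B A   (applied B -> B B)
  Step 13: b b b b b B B A  =>  b b b b b b B A   (applied B -> b)
  Step 14: b b b b b b B A  =>  b b b b b b b A   (applied B -> b)
  Step 15: b b b b b b b A  =>  b b b b b b b a   (applied A -> a)
Final yield: b b b b b b b a
Total rewrite steps: 15

15


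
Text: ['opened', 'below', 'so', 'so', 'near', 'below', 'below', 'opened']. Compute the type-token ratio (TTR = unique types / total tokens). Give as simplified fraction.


Tokens: 8
Unique types: ('below', 'near', 'opened', 'so') = 4
TTR = 4/8
Simplify: divide both by 4 -> 1/2
TTR = 1/2

1/2


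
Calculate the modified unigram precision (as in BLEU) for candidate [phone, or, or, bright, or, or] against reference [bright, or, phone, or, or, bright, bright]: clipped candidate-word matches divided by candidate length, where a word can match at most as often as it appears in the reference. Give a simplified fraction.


Reference word counts: {'bright': 3, 'or': 3, 'phone': 1}
Checking each candidate word (with clipping):
  'phone' -> in reference (ref count 1, used 1/1) -> match (matches: 1)
  'or' -> in reference (ref count 3, used 1/3) -> match (matches: 2)
  'or' -> in reference (ref count 3, used 2/3) -> match (matches: 3)
  'bright' -> in reference (ref count 3, used 1/3) -> match (matches: 4)
  'or' -> in reference (ref count 3, used 3/3) -> match (matches: 5)
  'or' -> ref count 3 already used up (3/3) -> clipped, no match (matches: 5)
Clipped matches: 5, Candidate length: 6
Precision = 5/6

5/6


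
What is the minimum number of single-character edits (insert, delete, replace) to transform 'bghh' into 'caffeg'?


Building DP table for s1='bghh' (len 4) and s2='caffeg' (len 6):
       c  a  f  f  e  g
    0  1  2  3  4  5  6
  b 1  1  2  3  4  5  6
  g 2  2  2  3  4  5  5
  h 3  3  3  3  4  5  6
  h 4  4  4  4  4  5  6
Edit distance = dp[4][6] = 6

6


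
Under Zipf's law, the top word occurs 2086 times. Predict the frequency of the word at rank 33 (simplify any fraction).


Zipf's law: freq(rank) = f1 / rank
f1 = 2086, rank = 33
freq = 2086 / 33
GCD(2086, 33) = 1
Simplified: 2086/33

2086/33


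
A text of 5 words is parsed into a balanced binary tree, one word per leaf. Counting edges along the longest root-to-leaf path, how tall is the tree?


In a balanced binary tree with n leaves the deepest leaf is ceil(log2(n)) edges below the root.
log2(5) = 2.3219
ceil(2.3219) = 3
height (edges) = 3

3


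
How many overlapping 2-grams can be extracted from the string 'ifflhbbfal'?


String 'ifflhbbfal' has length L = 10.
Number of overlapping n-grams = L - n + 1
Substituting: 10 - 2 + 1 = 9

9


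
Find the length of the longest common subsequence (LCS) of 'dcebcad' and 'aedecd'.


DP table for LCS of 'dcebcad' and 'aedecd':
       a  e  d  e  c  d
    0  0  0  0  0  0  0
  d 0  0  0  1  1  1  1
  c 0  0  0  1  1  2  2
  e 0  0  1  1  2  2  2
  b 0  0  1  1  2  2  2
  c 0  0  1  1  2  3  3
  a 0  1  1  1  2  3  3
  d 0  1  1  2  2  3  4
LCS: 'decd'
LCS length = 4

4


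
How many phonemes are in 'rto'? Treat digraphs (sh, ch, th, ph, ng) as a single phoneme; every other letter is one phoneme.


Parsing 'rto' greedily, digraphs first:
  'r' -> consonant phoneme (phonemes so far: 1)
  't' -> consonant phoneme (phonemes so far: 2)
  'o' -> vowel phoneme (phonemes so far: 3)
Total phonemes: 3

3


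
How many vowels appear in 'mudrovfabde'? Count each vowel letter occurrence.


Scanning each character of 'mudrovfabde':
  Position 1: 'm' -> consonant (running count: 0)
  Position 2: 'u' -> vowel (running count: 1)
  Position 3: 'd' -> consonant (running count: 1)
  Position 4: 'r' -> consonant (running count: 1)
  Position 5: 'o' -> vowel (running count: 2)
  Position 6: 'v' -> consonant (running count: 2)
  Position 7: 'f' -> consonant (running count: 2)
  Position 8: 'a' -> vowel (running count: 3)
  Position 9: 'b' -> consonant (running count: 3)
  Position 10: 'd' -> consonant (running count: 3)
  Position 11: 'e' -> vowel (running count: 4)
Total vowels: 4

4


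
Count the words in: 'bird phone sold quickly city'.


Counting words by splitting on spaces:
  Word 1: 'bird'
  Word 2: 'phone'
  Word 3: 'sold'
  Word 4: 'quickly'
  Word 5: 'city'
Total words: 5

5


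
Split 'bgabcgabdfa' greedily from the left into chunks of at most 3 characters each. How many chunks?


'bgabcgabdfa' has 11 characters.
Chunking with max size 3:
  Chunk 1: 'bga' (positions 0-2)
  Chunk 2: 'bcg' (positions 3-5)
  Chunk 3: 'abd' (positions 6-8)
  Chunk 4: 'fa' (positions 9-10)
Total chunks: ceil(11 / 3) = 4

4


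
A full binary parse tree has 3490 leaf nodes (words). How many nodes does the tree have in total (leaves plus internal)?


Leaf nodes (terminals): 3490
Internal nodes = n - 1 = 3490 - 1 = 3489
Total = leaves + internal = 3490 + 3489 = 6979

6979


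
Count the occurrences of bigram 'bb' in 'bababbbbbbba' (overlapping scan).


Scanning 'bababbbbbbba' for bigram 'bb':
  Position 0: 'ba' -> no
  Position 1: 'ab' -> no
  Position 2: 'ba' -> no
  Position 3: 'ab' -> no
  Position 4: 'bb' -> MATCH
  Position 5: 'bb' -> MATCH
  Position 6: 'bb' -> MATCH
  Position 7: 'bb' -> MATCH
  Position 8: 'bb' -> MATCH
  Position 9: 'bb' -> MATCH
  Position 10: 'ba' -> no
Total matches: 6

6


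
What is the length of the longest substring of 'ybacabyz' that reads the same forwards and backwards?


Scanning 'ybacabyz' for palindromic substrings.
Substring at positions 0-6: 'ybacaby'.
Check: reverse('ybacaby') = 'ybacaby' -> palindrome confirmed.
Neighbouring characters ('-' / 'z') break symmetry, so it cannot extend further.
No longer palindromic substring exists; longest length = 7

7


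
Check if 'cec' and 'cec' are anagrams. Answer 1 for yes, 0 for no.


Sort characters of 'cec': 'cce'
Sort characters of 'cec': 'cce'
Sorted forms match -> they ARE anagrams
Result: 1

1


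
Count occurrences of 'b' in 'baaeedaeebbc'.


Scanning 'baaeedaeebbc' for 'b':
  Position 0: 'b' -> MATCH (count: 1)
  Position 9: 'b' -> MATCH (count: 2)
  Position 10: 'b' -> MATCH (count: 3)
Total occurrences of 'b': 3

3


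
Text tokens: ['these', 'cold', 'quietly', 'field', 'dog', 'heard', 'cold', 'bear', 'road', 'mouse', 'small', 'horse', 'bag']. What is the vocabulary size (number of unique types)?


Listing all tokens and tracking unique types:
  Token 1: 'these' -> NEW (unique so far: 1)
  Token 2: 'cold' -> NEW (unique so far: 2)
  Token 3: 'quietly' -> NEW (unique so far: 3)
  Token 4: 'field' -> NEW (unique so far: 4)
  Token 5: 'dog' -> NEW (unique so far: 5)
  Token 6: 'heard' -> NEW (unique so far: 6)
  Token 7: 'cold' -> duplicate (unique so far: 6)
  Token 8: 'bear' -> NEW (unique so far: 7)
  Token 9: 'road' -> NEW (unique so far: 8)
  Token 10: 'mouse' -> NEW (unique so far: 9)
  Token 11: 'small' -> NEW (unique so far: 10)
  Token 12: 'horse' -> NEW (unique so far: 11)
  Token 13: 'bag' -> NEW (unique so far: 12)
Unique types: ('bag', 'bear', 'cold', 'dog', 'field', 'heard', 'horse', 'mouse', 'quietly', 'road', 'small', 'these')
Vocabulary size: 12

12


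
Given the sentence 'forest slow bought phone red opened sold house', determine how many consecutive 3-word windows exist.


Word trigrams from [8] words:
  Trigram 1: (forest slow bought)
  Trigram 2: (slow bought phone)
  Trigram 3: (bought phone red)
  Trigram 4: (phone red opened)
  Trigram 5: (red opened sold)
  Trigram 6: (opened sold house)
Total word trigrams: 8 - 2 = 6

6


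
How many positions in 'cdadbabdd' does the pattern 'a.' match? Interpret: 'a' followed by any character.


Pattern: a. means 'a' followed by any character.
Scanning 'cdadbabdd' position-by-position:
  Pos 0: window 'cd' -> no
  Pos 1: window 'da' -> no
  Pos 2: window 'ad' -> MATCH
  Pos 3: window 'db' -> no
  Pos 4: window 'ba' -> no
  Pos 5: window 'ab' -> MATCH
  Pos 6: window 'bd' -> no
  Pos 7: window 'dd' -> no
  Pos 8: window 'd' -> no
Total matches: 2

2


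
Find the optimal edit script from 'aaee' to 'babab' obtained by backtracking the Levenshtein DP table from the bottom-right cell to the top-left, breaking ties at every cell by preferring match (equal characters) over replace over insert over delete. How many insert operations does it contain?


Edit distance = 4. Backtracking from cell (4, 5) with preference match > replace > insert > delete,
then listing the resulting alignment 'aaee' -> 'babab' left to right:
  Step 1: insert 'b' [insertion #1]
  Step 2: keep 'a'
  Step 3: replace a->b
  Step 4: replace e->a
  Step 5: replace e->b
Total insertions: 1

1


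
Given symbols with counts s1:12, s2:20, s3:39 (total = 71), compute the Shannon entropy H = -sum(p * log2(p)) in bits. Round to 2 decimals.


Computing entropy H = -sum(p_i * log2(p_i)):
  s1: p = 12/71 = 0.1690, -p*log2(p) = 0.4335
  s2: p = 20/71 = 0.2817, -p*log2(p) = 0.5149
  s3: p = 39/71 = 0.5493, -p*log2(p) = 0.4748
H = sum of terms = 1.4232
Rounded to 2 decimals: 1.42

1.42


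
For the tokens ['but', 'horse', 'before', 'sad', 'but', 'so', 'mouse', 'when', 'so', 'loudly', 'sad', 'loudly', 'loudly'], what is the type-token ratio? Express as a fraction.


Tokens: 13
Unique types: ('before', 'but', 'horse', 'loudly', 'mouse', 'sad', 'so', 'when') = 8
TTR = 8/13
Already in lowest terms.

8/13


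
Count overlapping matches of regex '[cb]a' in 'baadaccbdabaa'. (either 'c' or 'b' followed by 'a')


Pattern: [cb]a means either 'c' or 'b' followed by 'a'.
Scanning 'baadaccbdabaa' position-by-position:
  Pos 0: window 'ba' -> MATCH
  Pos 1: window 'aa' -> no
  Pos 2: window 'ad' -> no
  Pos 3: window 'da' -> no
  Pos 4: window 'ac' -> no
  Pos 5: window 'cc' -> no
  Pos 6: window 'cb' -> no
  Pos 7: window 'bd' -> no
  Pos 8: window 'da' -> no
  Pos 9: window 'ab' -> no
  Pos 10: window 'ba' -> MATCH
  Pos 11: window 'aa' -> no
  Pos 12: window 'a' -> no
Total matches: 2

2


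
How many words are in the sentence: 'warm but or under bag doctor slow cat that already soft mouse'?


Counting words by splitting on spaces:
  Word 1: 'warm'
  Word 2: 'but'
  Word 3: 'or'
  Word 4: 'under'
  Word 5: 'bag'
  Word 6: 'doctor'
  Word 7: 'slow'
  Word 8: 'cat'
  Word 9: 'that'
  Word 10: 'already'
  Word 11: 'soft'
  Word 12: 'mouse'
Total words: 12

12


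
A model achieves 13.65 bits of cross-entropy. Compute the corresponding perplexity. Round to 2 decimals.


Perplexity formula: PP = 2^H
H = 13.65
PP = 2^13.65
Decompose: 2^13.65 = 2^13 * 2^0.65
2^13 = 8192, 2^0.65 ~ 1.5691682
PP ~ 8192 * 1.5691682 = 12854.6258944
Rounded to 2 decimals: 12854.63

12854.63


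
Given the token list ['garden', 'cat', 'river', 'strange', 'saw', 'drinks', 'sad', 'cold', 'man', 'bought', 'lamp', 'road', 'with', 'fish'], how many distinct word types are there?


Listing all tokens and tracking unique types:
  Token 1: 'garden' -> NEW (unique so far: 1)
  Token 2: 'cat' -> NEW (unique so far: 2)
  Token 3: 'river' -> NEW (unique so far: 3)
  Token 4: 'strange' -> NEW (unique so far: 4)
  Token 5: 'saw' -> NEW (unique so far: 5)
  Token 6: 'drinks' -> NEW (unique so far: 6)
  Token 7: 'sad' -> NEW (unique so far: 7)
  Token 8: 'cold' -> NEW (unique so far: 8)
  Token 9: 'man' -> NEW (unique so far: 9)
  Token 10: 'bought' -> NEW (unique so far: 10)
  Token 11: 'lamp' -> NEW (unique so far: 11)
  Token 12: 'road' -> NEW (unique so far: 12)
  Token 13: 'with' -> NEW (unique so far: 13)
  Token 14: 'fish' -> NEW (unique so far: 14)
Unique types: ('bought', 'cat', 'cold', 'drinks', 'fish', 'garden', 'lamp', 'man', 'river', 'road', 'sad', 'saw', 'strange', 'with')
Vocabulary size: 14

14


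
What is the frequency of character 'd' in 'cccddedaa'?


Scanning 'cccddedaa' for 'd':
  Position 3: 'd' -> MATCH (count: 1)
  Position 4: 'd' -> MATCH (count: 2)
  Position 6: 'd' -> MATCH (count: 3)
Total occurrences of 'd': 3

3


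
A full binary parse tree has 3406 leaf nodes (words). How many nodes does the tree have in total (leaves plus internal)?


Leaf nodes (terminals): 3406
Internal nodes = n - 1 = 3406 - 1 = 3405
Total = leaves + internal = 3406 + 3405 = 6811

6811


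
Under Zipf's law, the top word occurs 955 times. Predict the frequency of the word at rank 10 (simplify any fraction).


Zipf's law: freq(rank) = f1 / rank
f1 = 955, rank = 10
freq = 955 / 10
GCD(955, 10) = 5
Simplified: 191/2

191/2


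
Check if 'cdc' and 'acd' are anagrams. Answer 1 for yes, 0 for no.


Sort characters of 'cdc': 'ccd'
Sort characters of 'acd': 'acd'
Sorted forms differ -> they are NOT anagrams
Result: 0

0


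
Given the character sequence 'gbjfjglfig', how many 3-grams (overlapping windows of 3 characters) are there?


String 'gbjfjglfig' has length L = 10.
Number of overlapping n-grams = L - n + 1
Substituting: 10 - 3 + 1 = 8

8


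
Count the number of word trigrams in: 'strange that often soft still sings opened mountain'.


Word trigrams from [8] words:
  Trigram 1: (strange that often)
  Trigram 2: (that often soft)
  Trigram 3: (often soft still)
  Trigram 4: (soft still sings)
  Trigram 5: (still sings opened)
  Trigram 6: (sings opened mountain)
Total word trigrams: 8 - 2 = 6

6


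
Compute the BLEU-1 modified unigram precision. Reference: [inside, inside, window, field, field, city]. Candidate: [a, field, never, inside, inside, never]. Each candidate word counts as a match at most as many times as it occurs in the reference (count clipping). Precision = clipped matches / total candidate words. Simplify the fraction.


Reference word counts: {'city': 1, 'field': 2, 'inside': 2, 'window': 1}
Checking each candidate word (with clipping):
  'a' -> not in reference -> no match (matches: 0)
  'field' -> in reference (ref count 2, used 1/2) -> match (matches: 1)
  'never' -> not in reference -> no match (matches: 1)
  'inside' -> in reference (ref count 2, used 1/2) -> match (matches: 2)
  'inside' -> in reference (ref count 2, used 2/2) -> match (matches: 3)
  'never' -> not in reference -> no match (matches: 3)
Clipped matches: 3, Candidate length: 6
Precision = 3/6 = 1/2

1/2


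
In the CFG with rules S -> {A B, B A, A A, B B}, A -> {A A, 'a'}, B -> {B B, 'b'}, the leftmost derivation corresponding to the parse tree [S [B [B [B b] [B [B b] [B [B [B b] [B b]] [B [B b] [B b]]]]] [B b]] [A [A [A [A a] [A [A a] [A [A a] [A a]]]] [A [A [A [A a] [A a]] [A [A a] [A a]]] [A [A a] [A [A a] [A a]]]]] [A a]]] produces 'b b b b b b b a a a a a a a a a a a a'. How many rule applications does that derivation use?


Every bracketed nonterminal node [X ...] in the tree is produced by exactly one rule application.
Reading the tree off as a leftmost derivation:
  Step 1: S  =>  B A   (applied S -> B A)
  Step 2: B A  =>  B B A   (applied B -> B B)
  Step 3: B B A  =>  B B B A   (applied B -> B B)
  Step 4: B B B A  =>  b B B A   (applied B -> b)
  Step 5: b B B A  =>  b B B B A   (applied B -> B B)
  Step 6: b B B B A  =>  b b B B A   (applied B -> b)
  Step 7: b b B B A  =>  b b B B B A   (applied B -> B B)
  Step 8: b b B B B A  =>  b b B B B B A   (applied B -> B B)
  Step 9: b b B B B B A  =>  b b b B B B A   (applied B -> b)
  Step 10: b b b B B B A  =>  b b b b B B A   (applied B -> b)
  Step 11: b b b b B B A  =>  b b b b B B B A   (applied B -> B B)
  Step 12: b b b b B B B A  =>  b b b b b B B A   (applied B -> b)
  Step 13: b b b b b B B A  =>  b b b b b b B A   (applied B -> b)
  Step 14: b b b b b b B A  =>  b b b b b b b A   (applied B -> b)
  Step 15: b b b b b b b A  =>  b b b b b b b A A   (applied A -> A A)
  Step 16: b b b b b b b A A  =>  b b b b b b b A A A   (applied A -> A A)
  Step 17: b b b b b b b A A A  =>  b b b b b b b A A A A   (applied A -> A A)
  Step 18: b b b b b b b A A A A  =>  b b b b b b b a A A A   (applied A -> a)
  Step 19: b b b b b b b a A A A  =>  b b b b b b b a A A A A   (applied A -> A A)
  Step 20: b b b b b b b a A A A A  =>  b b b b b b b a a A A A   (applied A -> a)
  Step 21: b b b b b b b a a A A A  =>  b b b b b b b a a A A A A   (applied A -> A A)
  Step 22: b b b b b b b a a A A A A  =>  b b b b b b b a a a A A A   (applied A -> a)
  Step 23: b b b b b b b a a a A A A  =>  b b b b b b b a a a a A A   (applied A -> a)
  Step 24: b b b b b b b a a a a A A  =>  b b b b b b b a a a a A A A   (applied A -> A A)
  Step 25: b b b b b b b a a a a A A A  =>  b b b b b b b a a a a A A A A   (applied A -> A A)
  Step 26: b b b b b b b a a a a A A A A  =>  b b b b b b b a a a a A A A A A   (applied A -> A A)
  Step 27: b b b b b b b a a a a A A A A A  =>  b b b b b b b a a a a a A A A A   (applied A -> a)
  Step 28: b b b b b b b a a a a a A A A A  =>  b b b b b b b a a a a a a A A A   (applied A -> a)
  Step 29: b b b b b b b a a a a a a A A A  =>  b b b b b b b a a a a a a A A A A   (applied A -> A A)
  Step 30: b b b b b b b a a a a a a A A A A  =>  b b b b b b b a a a a a a a A A A   (applied A -> a)
  Step 31: b b b b b b b a a a a a a a A A A  =>  b b b b b b b a a a a a a a a A A   (applied A -> a)
  Step 32: b b b b b b b a a a a a a a a A A  =>  b b b b b b b a a a a a a a a A A A   (applied A -> A A)
  Step 33: b b b b b b b a a a a a a a a A A A  =>  b b b b b b b a a a a a a a a a A A   (applied A -> a)
  Step 34: b b b b b b b a a a a a a a a a A A  =>  b b b b b b b a a a a a a a a a A A A   (applied A -> A A)
  Step 35: b b b b b b b a a a a a a a a a A A A  =>  b b b b b b b a a a a a a a a a a A A   (applied A -> a)
  Step 36: b b b b b b b a a a a a a a a a a A A  =>  b b b b b b b a a a a a a a a a a a A   (applied A -> a)
  Step 37: b b b b b b b a a a a a a a a a a a A  =>  b b b b b b b a a a a a a a a a a a a   (applied A -> a)
Final yield: b b b b b b b a a a a a a a a a a a a
Total rewrite steps: 37

37


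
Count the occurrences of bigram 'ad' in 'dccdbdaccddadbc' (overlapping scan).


Scanning 'dccdbdaccddadbc' for bigram 'ad':
  Position 0: 'dc' -> no
  Position 1: 'cc' -> no
  Position 2: 'cd' -> no
  Position 3: 'db' -> no
  Position 4: 'bd' -> no
  Position 5: 'da' -> no
  Position 6: 'ac' -> no
  Position 7: 'cc' -> no
  Position 8: 'cd' -> no
  Position 9: 'dd' -> no
  Position 10: 'da' -> no
  Position 11: 'ad' -> MATCH
  Position 12: 'db' -> no
  Position 13: 'bc' -> no
Total matches: 1

1


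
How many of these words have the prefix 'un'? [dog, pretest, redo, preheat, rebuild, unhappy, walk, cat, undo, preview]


Checking each word for prefix 'un':
  'dog' -> no (count: 0)
  'pretest' -> no (count: 0)
  'redo' -> no (count: 0)
  'preheat' -> no (count: 0)
  'rebuild' -> no (count: 0)
  'unhappy' -> YES, starts with 'un' (count: 1)
  'walk' -> no (count: 1)
  'cat' -> no (count: 1)
  'undo' -> YES, starts with 'un' (count: 2)
  'preview' -> no (count: 2)
Total with prefix 'un': 2

2


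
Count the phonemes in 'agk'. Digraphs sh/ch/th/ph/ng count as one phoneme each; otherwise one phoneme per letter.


Parsing 'agk' greedily, digraphs first:
  'a' -> vowel phoneme (phonemes so far: 1)
  'g' -> consonant phoneme (phonemes so far: 2)
  'k' -> consonant phoneme (phonemes so far: 3)
Total phonemes: 3

3


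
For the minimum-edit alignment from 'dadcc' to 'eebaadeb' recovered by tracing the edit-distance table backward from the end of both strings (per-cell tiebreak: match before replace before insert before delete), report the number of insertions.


Edit distance = 6. Backtracking from cell (5, 8) with preference match > replace > insert > delete,
then listing the resulting alignment 'dadcc' -> 'eebaadeb' left to right:
  Step 1: insert 'e' [insertion #1]
  Step 2: insert 'e' [insertion #2]
  Step 3: insert 'b' [insertion #3]
  Step 4: replace d->a
  Step 5: keep 'a'
  Step 6: keep 'd'
  Step 7: replace c->e
  Step 8: replace c->b
Total insertions: 3

3


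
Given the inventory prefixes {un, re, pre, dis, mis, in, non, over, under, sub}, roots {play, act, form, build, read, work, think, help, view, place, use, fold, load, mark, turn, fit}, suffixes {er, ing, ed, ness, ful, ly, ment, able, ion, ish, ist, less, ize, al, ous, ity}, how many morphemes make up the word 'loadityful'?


Segmenting 'loadityful' against the inventory:
  'load' -> root (morpheme 1)
  'ity' -> suffix (morpheme 2)
  'ful' -> suffix (morpheme 3)
Total morphemes: 3

3


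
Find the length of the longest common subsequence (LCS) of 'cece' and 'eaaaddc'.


DP table for LCS of 'cece' and 'eaaaddc':
       e  a  a  a  d  d  c
    0  0  0  0  0  0  0  0
  c 0  0  0  0  0  0  0  1
  e 0  1  1  1  1  1  1  1
  c 0  1  1  1  1  1  1  2
  e 0  1  1  1  1  1  1  2
LCS: 'ec'
LCS length = 2

2


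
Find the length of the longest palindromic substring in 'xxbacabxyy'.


Scanning 'xxbacabxyy' for palindromic substrings.
Substring at positions 1-7: 'xbacabx'.
Check: reverse('xbacabx') = 'xbacabx' -> palindrome confirmed.
Neighbouring characters ('x' / 'y') break symmetry, so it cannot extend further.
No longer palindromic substring exists; longest length = 7

7


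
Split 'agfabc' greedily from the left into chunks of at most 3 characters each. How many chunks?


'agfabc' has 6 characters.
Chunking with max size 3:
  Chunk 1: 'agf' (positions 0-2)
  Chunk 2: 'abc' (positions 3-5)
Total chunks: ceil(6 / 3) = 2

2


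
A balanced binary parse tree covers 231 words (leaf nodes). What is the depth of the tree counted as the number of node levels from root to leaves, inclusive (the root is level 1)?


In a balanced binary tree with n leaves the deepest leaf is ceil(log2(n)) edges below the root,
so counting node levels inclusive of root and leaves gives ceil(log2(n)) + 1 levels.
log2(231) = 7.8517
ceil(7.8517) = 8
levels = 8 + 1 = 9

9


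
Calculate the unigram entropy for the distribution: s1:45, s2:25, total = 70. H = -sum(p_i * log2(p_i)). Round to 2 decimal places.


Computing entropy H = -sum(p_i * log2(p_i)):
  s1: p = 45/70 = 0.6429, -p*log2(p) = 0.4098
  s2: p = 25/70 = 0.3571, -p*log2(p) = 0.5305
H = sum of terms = 0.9403
Rounded to 2 decimals: 0.94

0.94


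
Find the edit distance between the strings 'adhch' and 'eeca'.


Building DP table for s1='adhch' (len 5) and s2='eeca' (len 4):
       e  e  c  a
    0  1  2  3  4
  a 1  1  2  3  3
  d 2  2  2  3  4
  h 3  3  3  3  4
  c 4  4  4  3  4
  h 5  5  5  4  4
Edit distance = dp[5][4] = 4

4


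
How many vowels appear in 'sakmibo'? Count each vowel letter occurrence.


Scanning each character of 'sakmibo':
  Position 1: 's' -> consonant (running count: 0)
  Position 2: 'a' -> vowel (running count: 1)
  Position 3: 'k' -> consonant (running count: 1)
  Position 4: 'm' -> consonant (running count: 1)
  Position 5: 'i' -> vowel (running count: 2)
  Position 6: 'b' -> consonant (running count: 2)
  Position 7: 'o' -> vowel (running count: 3)
Total vowels: 3

3


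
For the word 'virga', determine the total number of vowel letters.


Scanning each character of 'virga':
  Position 1: 'v' -> consonant (running count: 0)
  Position 2: 'i' -> vowel (running count: 1)
  Position 3: 'r' -> consonant (running count: 1)
  Position 4: 'g' -> consonant (running count: 1)
  Position 5: 'a' -> vowel (running count: 2)
Total vowels: 2

2


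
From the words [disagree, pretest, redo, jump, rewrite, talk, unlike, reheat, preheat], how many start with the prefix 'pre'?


Checking each word for prefix 'pre':
  'disagree' -> no (count: 0)
  'pretest' -> YES, starts with 'pre' (count: 1)
  'redo' -> no (count: 1)
  'jump' -> no (count: 1)
  'rewrite' -> no (count: 1)
  'talk' -> no (count: 1)
  'unlike' -> no (count: 1)
  'reheat' -> no (count: 1)
  'preheat' -> YES, starts with 'pre' (count: 2)
Total with prefix 'pre': 2

2


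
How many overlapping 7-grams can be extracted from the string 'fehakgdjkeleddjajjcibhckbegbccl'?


String 'fehakgdjkeleddjajjcibhckbegbccl' has length L = 31.
Number of overlapping n-grams = L - n + 1
Substituting: 31 - 7 + 1 = 25

25


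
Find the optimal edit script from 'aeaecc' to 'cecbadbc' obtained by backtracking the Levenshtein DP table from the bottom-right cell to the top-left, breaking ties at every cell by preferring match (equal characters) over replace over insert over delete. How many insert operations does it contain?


Edit distance = 5. Backtracking from cell (6, 8) with preference match > replace > insert > delete,
then listing the resulting alignment 'aeaecc' -> 'cecbadbc' left to right:
  Step 1: replace a->c
  Step 2: keep 'e'
  Step 3: insert 'c' [insertion #1]
  Step 4: insert 'b' [insertion #2]
  Step 5: keep 'a'
  Step 6: replace e->d
  Step 7: replace c->b
  Step 8: keep 'c'
Total insertions: 2

2


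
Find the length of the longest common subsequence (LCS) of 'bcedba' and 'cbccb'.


DP table for LCS of 'bcedba' and 'cbccb':
       c  b  c  c  b
    0  0  0  0  0  0
  b 0  0  1  1  1  1
  c 0  1  1  2  2  2
  e 0  1  1  2  2  2
  d 0  1  1  2  2  2
  b 0  1  2  2  2  3
  a 0  1  2  2  2  3
LCS: 'bcb'
LCS length = 3

3


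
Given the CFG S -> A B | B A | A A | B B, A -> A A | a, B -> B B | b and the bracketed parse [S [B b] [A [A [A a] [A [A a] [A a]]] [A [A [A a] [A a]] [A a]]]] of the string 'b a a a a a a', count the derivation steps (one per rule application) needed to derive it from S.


Every bracketed nonterminal node [X ...] in the tree is produced by exactly one rule application.
Reading the tree off as a leftmost derivation:
  Step 1: S  =>  B A   (applied S -> B A)
  Step 2: B A  =>  b A   (applied B -> b)
  Step 3: b A  =>  b A A   (applied A -> A A)
  Step 4: b A A  =>  b A A A   (applied A -> A A)
  Step 5: b A A A  =>  b a A A   (applied A -> a)
  Step 6: b a A A  =>  b a A A A   (applied A -> A A)
  Step 7: b a A A A  =>  b a a A A   (applied A -> a)
  Step 8: b a a A A  =>  b a a a A   (applied A -> a)
  Step 9: b a a a A  =>  b a a a A A   (applied A -> A A)
  Step 10: b a a a A A  =>  b a a a A A A   (applied A -> A A)
  Step 11: b a a a A A A  =>  b a a a a A A   (applied A -> a)
  Step 12: b a a a a A A  =>  b a a a a a A   (applied A -> a)
  Step 13: b a a a a a A  =>  b a a a a a a   (applied A -> a)
Final yield: b a a a a a a
Total rewrite steps: 13

13


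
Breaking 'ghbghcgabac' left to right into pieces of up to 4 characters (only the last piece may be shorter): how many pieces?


'ghbghcgabac' has 11 characters.
Chunking with max size 4:
  Chunk 1: 'ghbg' (positions 0-3)
  Chunk 2: 'hcga' (positions 4-7)
  Chunk 3: 'bac' (positions 8-10)
Total chunks: ceil(11 / 4) = 3

3


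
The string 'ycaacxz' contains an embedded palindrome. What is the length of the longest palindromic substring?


Scanning 'ycaacxz' for palindromic substrings.
Substring at positions 1-4: 'caac'.
Check: reverse('caac') = 'caac' -> palindrome confirmed.
Neighbouring characters ('y' / 'x') break symmetry, so it cannot extend further.
No longer palindromic substring exists; longest length = 4

4


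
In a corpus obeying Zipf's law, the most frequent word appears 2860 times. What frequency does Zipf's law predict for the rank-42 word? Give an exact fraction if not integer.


Zipf's law: freq(rank) = f1 / rank
f1 = 2860, rank = 42
freq = 2860 / 42
GCD(2860, 42) = 2
Simplified: 1430/21

1430/21


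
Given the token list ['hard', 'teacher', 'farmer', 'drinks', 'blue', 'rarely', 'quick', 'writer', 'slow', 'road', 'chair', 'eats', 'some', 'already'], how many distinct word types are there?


Listing all tokens and tracking unique types:
  Token 1: 'hard' -> NEW (unique so far: 1)
  Token 2: 'teacher' -> NEW (unique so far: 2)
  Token 3: 'farmer' -> NEW (unique so far: 3)
  Token 4: 'drinks' -> NEW (unique so far: 4)
  Token 5: 'blue' -> NEW (unique so far: 5)
  Token 6: 'rarely' -> NEW (unique so far: 6)
  Token 7: 'quick' -> NEW (unique so far: 7)
  Token 8: 'writer' -> NEW (unique so far: 8)
  Token 9: 'slow' -> NEW (unique so far: 9)
  Token 10: 'road' -> NEW (unique so far: 10)
  Token 11: 'chair' -> NEW (unique so far: 11)
  Token 12: 'eats' -> NEW (unique so far: 12)
  Token 13: 'some' -> NEW (unique so far: 13)
  Token 14: 'already' -> NEW (unique so far: 14)
Unique types: ('already', 'blue', 'chair', 'drinks', 'eats', 'farmer', 'hard', 'quick', 'rarely', 'road', 'slow', 'some', 'teacher', 'writer')
Vocabulary size: 14

14


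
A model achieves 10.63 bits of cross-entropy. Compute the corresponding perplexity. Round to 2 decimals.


Perplexity formula: PP = 2^H
H = 10.63
PP = 2^10.63
Decompose: 2^10.63 = 2^10 * 2^0.63
2^10 = 1024, 2^0.63 ~ 1.5475650
PP ~ 1024 * 1.5475650 = 1584.7065600
Rounded to 2 decimals: 1584.71

1584.71


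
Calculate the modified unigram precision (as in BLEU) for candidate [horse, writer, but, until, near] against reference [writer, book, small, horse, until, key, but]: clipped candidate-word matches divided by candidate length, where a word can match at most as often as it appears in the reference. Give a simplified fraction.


Reference word counts: {'book': 1, 'but': 1, 'horse': 1, 'key': 1, 'small': 1, 'until': 1, 'writer': 1}
Checking each candidate word (with clipping):
  'horse' -> in reference (ref count 1, used 1/1) -> match (matches: 1)
  'writer' -> in reference (ref count 1, used 1/1) -> match (matches: 2)
  'but' -> in reference (ref count 1, used 1/1) -> match (matches: 3)
  'until' -> in reference (ref count 1, used 1/1) -> match (matches: 4)
  'near' -> not in reference -> no match (matches: 4)
Clipped matches: 4, Candidate length: 5
Precision = 4/5

4/5


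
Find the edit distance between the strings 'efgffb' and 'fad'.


Building DP table for s1='efgffb' (len 6) and s2='fad' (len 3):
       f  a  d
    0  1  2  3
  e 1  1  2  3
  f 2  1  2  3
  g 3  2  2  3
  f 4  3  3  3
  f 5  4  4  4
  b 6  5  5  5
Edit distance = dp[6][3] = 5

5


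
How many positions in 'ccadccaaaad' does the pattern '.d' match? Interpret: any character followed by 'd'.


Pattern: .d means any character followed by 'd'.
Scanning 'ccadccaaaad' position-by-position:
  Pos 0: window 'cc' -> no
  Pos 1: window 'ca' -> no
  Pos 2: window 'ad' -> MATCH
  Pos 3: window 'dc' -> no
  Pos 4: window 'cc' -> no
  Pos 5: window 'ca' -> no
  Pos 6: window 'aa' -> no
  Pos 7: window 'aa' -> no
  Pos 8: window 'aa' -> no
  Pos 9: window 'ad' -> MATCH
  Pos 10: window 'd' -> no
Total matches: 2

2


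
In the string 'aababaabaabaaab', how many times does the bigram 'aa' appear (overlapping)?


Scanning 'aababaabaabaaab' for bigram 'aa':
  Position 0: 'aa' -> MATCH
  Position 1: 'ab' -> no
  Position 2: 'ba' -> no
  Position 3: 'ab' -> no
  Position 4: 'ba' -> no
  Position 5: 'aa' -> MATCH
  Position 6: 'ab' -> no
  Position 7: 'ba' -> no
  Position 8: 'aa' -> MATCH
  Position 9: 'ab' -> no
  Position 10: 'ba' -> no
  Position 11: 'aa' -> MATCH
  Position 12: 'aa' -> MATCH
  Position 13: 'ab' -> no
Total matches: 5

5
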